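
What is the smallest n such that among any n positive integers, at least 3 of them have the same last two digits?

201

There are 100 possible two-digit endings acting as pigeonholes.
With 100 × 2 = 200 positive integers we could place exactly 2 in each, with no class reaching 3.
One more forces some class to hold 3, so 200 + 1 = 201.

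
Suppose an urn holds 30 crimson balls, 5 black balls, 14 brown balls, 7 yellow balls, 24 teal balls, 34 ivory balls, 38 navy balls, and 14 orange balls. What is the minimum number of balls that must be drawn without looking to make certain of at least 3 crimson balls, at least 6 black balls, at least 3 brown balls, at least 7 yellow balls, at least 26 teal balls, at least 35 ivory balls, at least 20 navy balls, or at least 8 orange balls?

Each of the 8 colors has its own threshold; avoid all of them simultaneously.
The worst case stops just short of every target: 2 crimson, 5 black, 2 brown, 6 yellow, all 24 teal, 34 ivory, 19 navy, 7 orange — 2 + 5 + 2 + 6 + 24 + 34 + 19 + 7 = 99 balls.
One more ball must push some color to its target, so 99 + 1 = 100.

100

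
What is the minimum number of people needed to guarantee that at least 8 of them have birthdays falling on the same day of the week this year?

50

There are 7 days of the week acting as pigeonholes.
With 7 × 7 = 49 people we could place exactly 7 in each, with no class reaching 8.
One more forces some class to hold 8, so 49 + 1 = 50.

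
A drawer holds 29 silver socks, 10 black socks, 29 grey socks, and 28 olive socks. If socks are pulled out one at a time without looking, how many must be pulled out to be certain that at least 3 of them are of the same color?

9

Treat the 4 colors as pigeonholes.
The worst case takes 2 socks of each color without reaching 3 of any: 4 × 2 = 8.
The next sock must bring some color to 3, so 8 + 1 = 9.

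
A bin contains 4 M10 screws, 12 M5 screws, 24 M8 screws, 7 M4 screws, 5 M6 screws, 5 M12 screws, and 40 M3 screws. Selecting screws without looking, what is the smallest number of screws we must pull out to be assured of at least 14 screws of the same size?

60

Treat the 7 sizes as pigeonholes.
In the worst case we take at most 13 of each size, but all 4 M10, all 12 M5, all 7 M4, all 5 M6, and all 5 M12 (fewer than 13), giving 4 + 12 + 13 + 7 + 5 + 5 + 13 = 59.
One more screw then forces some size to 14, so 59 + 1 = 60.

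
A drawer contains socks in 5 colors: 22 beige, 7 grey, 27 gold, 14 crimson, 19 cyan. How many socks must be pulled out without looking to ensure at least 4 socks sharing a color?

The worst case takes 3 socks of each color without reaching 4 of any: 5 × 3 = 15.
The next sock must bring some color to 4, so 15 + 1 = 16.

16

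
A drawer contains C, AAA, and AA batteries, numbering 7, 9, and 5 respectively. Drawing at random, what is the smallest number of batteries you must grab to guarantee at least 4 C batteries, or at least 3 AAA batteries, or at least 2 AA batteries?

Each of the 3 types has its own threshold; avoid all of them simultaneously.
The worst case stops just short of every target: 3 C, 2 AAA, 1 AA — 3 + 2 + 1 = 6 batteries.
One more battery must push some type to its target, so 6 + 1 = 7.

7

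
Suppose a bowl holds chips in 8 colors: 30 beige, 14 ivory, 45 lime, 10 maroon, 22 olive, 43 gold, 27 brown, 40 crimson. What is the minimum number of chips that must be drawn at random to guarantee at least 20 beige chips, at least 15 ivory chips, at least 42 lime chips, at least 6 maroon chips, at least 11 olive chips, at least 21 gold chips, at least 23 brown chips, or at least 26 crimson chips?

157

Each of the 8 colors has its own threshold; avoid all of them simultaneously.
The worst case stops just short of every target: 19 beige, 14 ivory, 41 lime, 5 maroon, 10 olive, 20 gold, 22 brown, 25 crimson — 19 + 14 + 41 + 5 + 10 + 20 + 22 + 25 = 156 chips.
One more chip must push some color to its target, so 156 + 1 = 157.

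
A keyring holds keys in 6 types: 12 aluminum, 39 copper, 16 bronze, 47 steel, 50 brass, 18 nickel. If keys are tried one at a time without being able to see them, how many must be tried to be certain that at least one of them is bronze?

The worst case draws every non-bronze key first: 12 + 39 + 47 + 50 + 18 = 166.
The next draw is then forced to be bronze, giving 166 + 1 = 167.

167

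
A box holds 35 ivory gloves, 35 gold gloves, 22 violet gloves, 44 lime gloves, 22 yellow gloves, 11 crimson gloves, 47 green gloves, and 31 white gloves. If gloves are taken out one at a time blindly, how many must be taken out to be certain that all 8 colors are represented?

The hardest color to obtain is crimson: we could draw every other glove first — 247 − 11 = 236 gloves — without a single crimson one.
The next draw must be crimson, so 236 + 1 = 237.

237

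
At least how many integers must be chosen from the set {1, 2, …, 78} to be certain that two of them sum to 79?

Partition {1, …, 78} into 39 pairs: {1,78}, {2,77}, …, {39,40}.
Choosing 39 integers — say the integers 1 through 39 — takes one from each pair and avoids the property.
Choosing 40 forces two into the same pair by pigeonhole, and those sum to 79. So 40.

40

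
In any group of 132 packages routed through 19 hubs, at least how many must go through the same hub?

7

If each of the 19 hubs held at most 6, the total would be at most 19 × 6 = 114 < 132, a contradiction.
So at least one holds ⌈132/19⌉ = 7.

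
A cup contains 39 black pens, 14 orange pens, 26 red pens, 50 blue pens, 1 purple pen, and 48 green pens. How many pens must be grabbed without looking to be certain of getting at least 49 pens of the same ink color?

177

In the worst case we take at most 48 of each ink color, but all 39 black, all 14 orange, all 26 red, and all 1 purple (fewer than 48), giving 39 + 14 + 26 + 48 + 1 + 48 = 176.
One more pen then forces some ink color to 49, so 176 + 1 = 177.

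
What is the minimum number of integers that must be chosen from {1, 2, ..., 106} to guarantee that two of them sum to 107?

54

Partition {1, …, 106} into 53 pairs: {1,106}, {2,105}, …, {53,54}.
Choosing 53 integers — say the integers 1 through 53 — takes one from each pair and avoids the property.
Choosing 54 forces two into the same pair by pigeonhole, and those sum to 107. So 54.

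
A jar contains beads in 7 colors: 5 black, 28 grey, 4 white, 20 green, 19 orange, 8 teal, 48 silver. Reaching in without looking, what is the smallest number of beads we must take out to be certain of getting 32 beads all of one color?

116

In the worst case we take at most 31 of each color, but all 5 black, all 28 grey, all 4 white, all 20 green, all 19 orange, and all 8 teal (fewer than 31), giving 5 + 28 + 4 + 20 + 19 + 8 + 31 = 115.
One more bead then forces some color to 32, so 115 + 1 = 116.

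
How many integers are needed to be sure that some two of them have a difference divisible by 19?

Two integers differ by a multiple of 19 exactly when they share a remainder mod 19.
There are 19 residue classes mod 19, so 19 integers can all lie in distinct classes.
One more integer must repeat a residue, giving a difference divisible by 19. So n = 19 + 1 = 20.

20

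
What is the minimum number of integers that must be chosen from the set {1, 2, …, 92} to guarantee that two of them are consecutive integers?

Partition {1, …, 92} into 46 pairs: {1,2}, {3,4}, …, {91,92}.
Choosing 46 integers — say the 46 even numbers 2, 4, …, 92 — takes one from each pair and avoids the property.
Choosing 47 forces two into the same pair by pigeonhole, and those are consecutive. So 47.

47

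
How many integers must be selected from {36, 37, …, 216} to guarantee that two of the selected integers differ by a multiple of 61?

62

Group the integers by remainder mod 61; there are 61 residue classes, each nonempty in this range.
Choosing one from each class (61 integers) avoids any shared remainder.
One more choice must repeat a class, so two differ by a multiple of 61. Hence 61 + 1 = 62.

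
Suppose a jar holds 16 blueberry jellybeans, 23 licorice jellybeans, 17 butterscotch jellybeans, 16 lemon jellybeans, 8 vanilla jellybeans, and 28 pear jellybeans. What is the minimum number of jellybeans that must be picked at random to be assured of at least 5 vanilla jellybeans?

105

The worst case draws every non-vanilla jellybean first: 16 + 23 + 17 + 16 + 28 = 100.
The next 5 draws are then forced to be vanilla, giving 100 + 5 = 105.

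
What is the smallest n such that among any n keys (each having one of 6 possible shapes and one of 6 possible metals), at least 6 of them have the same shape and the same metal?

181

There are 6 × 6 = 36 (shape, metal) combinations acting as pigeonholes.
With 36 × 5 = 180 keys we could place exactly 5 in each, with no (shape, metal) pair reaching 6.
One more forces some (shape, metal) pair to hold 6, so 180 + 1 = 181.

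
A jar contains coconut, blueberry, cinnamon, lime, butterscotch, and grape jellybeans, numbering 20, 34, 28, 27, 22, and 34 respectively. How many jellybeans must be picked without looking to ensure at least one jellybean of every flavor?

The hardest flavor to obtain is coconut: we could draw every other jellybean first — 165 − 20 = 145 jellybeans — without a single coconut one.
The next draw must be coconut, so 145 + 1 = 146.

146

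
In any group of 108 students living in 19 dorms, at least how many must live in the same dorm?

If each of the 19 dorms held at most 5, the total would be at most 19 × 5 = 95 < 108, a contradiction.
So at least one holds ⌈108/19⌉ = 6.

6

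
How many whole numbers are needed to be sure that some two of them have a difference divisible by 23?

24

Two integers differ by a multiple of 23 exactly when they share a remainder mod 23.
There are 23 residue classes mod 23, so 23 integers can all lie in distinct classes.
One more integer must repeat a residue, giving a difference divisible by 23. So n = 23 + 1 = 24.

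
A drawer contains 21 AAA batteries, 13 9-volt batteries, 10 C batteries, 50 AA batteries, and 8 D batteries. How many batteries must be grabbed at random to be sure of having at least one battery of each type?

The hardest type to obtain is D: we could draw every other battery first — 102 − 8 = 94 batteries — without a single D one.
The next draw must be D, so 94 + 1 = 95.

95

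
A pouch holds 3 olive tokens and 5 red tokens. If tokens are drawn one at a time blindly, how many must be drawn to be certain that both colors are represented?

The hardest color to obtain is olive: we could draw every other token first — 8 − 3 = 5 tokens — without a single olive one.
The next draw must be olive, so 5 + 1 = 6.

6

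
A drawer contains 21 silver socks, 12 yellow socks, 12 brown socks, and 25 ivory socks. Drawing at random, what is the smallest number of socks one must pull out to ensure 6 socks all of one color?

21

Treat the 4 colors as pigeonholes.
The worst case takes 5 socks of each color without reaching 6 of any: 4 × 5 = 20.
The next sock must bring some color to 6, so 20 + 1 = 21.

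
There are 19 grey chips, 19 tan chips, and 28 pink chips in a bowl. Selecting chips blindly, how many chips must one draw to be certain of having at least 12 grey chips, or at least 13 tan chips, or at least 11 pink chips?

The worst case stops just short of every target: 11 grey, 12 tan, 10 pink — 11 + 12 + 10 = 33 chips.
One more chip must push some color to its target, so 33 + 1 = 34.

34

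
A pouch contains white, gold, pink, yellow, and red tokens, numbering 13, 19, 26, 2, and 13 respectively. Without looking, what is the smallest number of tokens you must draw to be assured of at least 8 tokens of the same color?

31

Treat the 5 colors as pigeonholes.
In the worst case we take at most 7 of each color, but all 2 yellow (fewer than 7), giving 7 + 7 + 7 + 2 + 7 = 30.
One more token then forces some color to 8, so 30 + 1 = 31.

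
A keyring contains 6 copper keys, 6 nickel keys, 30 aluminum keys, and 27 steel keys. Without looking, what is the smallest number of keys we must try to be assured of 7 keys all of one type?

The worst case takes 6 keys of each type without reaching 7 of any: 4 × 6 = 24.
The next key must bring some type to 7, so 24 + 1 = 25.

25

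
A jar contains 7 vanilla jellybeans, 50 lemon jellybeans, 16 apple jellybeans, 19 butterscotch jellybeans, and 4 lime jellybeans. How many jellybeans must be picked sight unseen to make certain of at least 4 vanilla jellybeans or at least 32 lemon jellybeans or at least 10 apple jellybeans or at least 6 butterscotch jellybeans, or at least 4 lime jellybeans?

Each of the 5 flavors has its own threshold; avoid all of them simultaneously.
The worst case stops just short of every target: 3 vanilla, 31 lemon, 9 apple, 5 butterscotch, 3 lime — 3 + 31 + 9 + 5 + 3 = 51 jellybeans.
One more jellybean must push some flavor to its target, so 51 + 1 = 52.

52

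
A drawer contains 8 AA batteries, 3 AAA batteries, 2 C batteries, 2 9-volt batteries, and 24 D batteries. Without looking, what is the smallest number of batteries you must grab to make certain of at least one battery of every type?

38

The hardest type to obtain is C: we could draw every other battery first — 39 − 2 = 37 batteries — without a single C one.
The next draw must be C, so 37 + 1 = 38.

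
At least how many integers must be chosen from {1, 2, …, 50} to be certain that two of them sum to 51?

Partition {1, …, 50} into 25 pairs: {1,50}, {2,49}, …, {25,26}.
Choosing 25 integers — say the integers 1 through 25 — takes one from each pair and avoids the property.
Choosing 26 forces two into the same pair by pigeonhole, and those sum to 51. So 26.

26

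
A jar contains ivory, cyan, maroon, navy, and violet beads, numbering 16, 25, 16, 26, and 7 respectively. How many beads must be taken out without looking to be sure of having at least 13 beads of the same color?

56

In the worst case we take at most 12 of each color, but all 7 violet (fewer than 12), giving 12 + 12 + 12 + 12 + 7 = 55.
One more bead then forces some color to 13, so 55 + 1 = 56.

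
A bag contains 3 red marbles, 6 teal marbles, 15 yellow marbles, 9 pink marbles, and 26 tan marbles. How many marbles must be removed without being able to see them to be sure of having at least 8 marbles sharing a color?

In the worst case we take at most 7 of each color, but all 3 red and all 6 teal (fewer than 7), giving 3 + 6 + 7 + 7 + 7 = 30.
One more marble then forces some color to 8, so 30 + 1 = 31.

31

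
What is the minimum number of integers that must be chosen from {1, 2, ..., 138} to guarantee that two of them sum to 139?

70

Partition {1, …, 138} into 69 pairs: {1,138}, {2,137}, …, {69,70}.
Choosing 69 integers — say the integers 1 through 69 — takes one from each pair and avoids the property.
Choosing 70 forces two into the same pair by pigeonhole, and those sum to 139. So 70.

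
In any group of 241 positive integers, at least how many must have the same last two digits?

3

The 241 positive integers fall into 100 possible two-digit endings.
If each of the 100 possible two-digit endings held at most 2, the total would be at most 100 × 2 = 200 < 241, a contradiction.
So at least one holds ⌈241/100⌉ = 3.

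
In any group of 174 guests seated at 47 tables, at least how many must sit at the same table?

4

If each of the 47 tables held at most 3, the total would be at most 47 × 3 = 141 < 174, a contradiction.
So at least one holds ⌈174/47⌉ = 4.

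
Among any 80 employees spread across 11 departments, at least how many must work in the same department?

The 80 employees fall into 11 departments.
If each of the 11 departments held at most 7, the total would be at most 11 × 7 = 77 < 80, a contradiction.
So at least one holds ⌈80/11⌉ = 8.

8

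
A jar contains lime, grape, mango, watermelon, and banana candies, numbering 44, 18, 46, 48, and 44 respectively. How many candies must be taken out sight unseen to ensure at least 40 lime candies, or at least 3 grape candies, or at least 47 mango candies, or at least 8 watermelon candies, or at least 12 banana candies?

The worst case stops just short of every target: 39 lime, 2 grape, 46 mango, 7 watermelon, 11 banana — 39 + 2 + 46 + 7 + 11 = 105 candies.
One more candy must push some flavor to its target, so 105 + 1 = 106.

106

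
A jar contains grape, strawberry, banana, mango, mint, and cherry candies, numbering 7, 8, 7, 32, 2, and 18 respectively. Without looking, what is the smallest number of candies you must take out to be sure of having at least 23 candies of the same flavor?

In the worst case we take at most 22 of each flavor, but all 7 grape, all 8 strawberry, all 7 banana, all 2 mint, and all 18 cherry (fewer than 22), giving 7 + 8 + 7 + 22 + 2 + 18 = 64.
One more candy then forces some flavor to 23, so 64 + 1 = 65.

65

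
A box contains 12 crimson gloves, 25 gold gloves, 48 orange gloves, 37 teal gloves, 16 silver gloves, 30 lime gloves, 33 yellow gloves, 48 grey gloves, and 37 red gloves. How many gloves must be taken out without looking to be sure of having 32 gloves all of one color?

239

Treat the 9 colors as pigeonholes.
In the worst case we take at most 31 of each color, but all 12 crimson, all 25 gold, all 16 silver, and all 30 lime (fewer than 31), giving 12 + 25 + 31 + 31 + 16 + 30 + 31 + 31 + 31 = 238.
One more glove then forces some color to 32, so 238 + 1 = 239.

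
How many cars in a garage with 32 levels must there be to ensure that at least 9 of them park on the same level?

257

There are 32 levels acting as pigeonholes.
With 32 × 8 = 256 cars we could place exactly 8 in each, with no class reaching 9.
One more forces some class to hold 9, so 256 + 1 = 257.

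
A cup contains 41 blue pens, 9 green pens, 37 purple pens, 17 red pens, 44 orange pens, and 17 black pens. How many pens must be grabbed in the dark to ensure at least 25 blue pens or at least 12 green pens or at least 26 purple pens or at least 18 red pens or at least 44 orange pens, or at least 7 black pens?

The worst case stops just short of every target: 24 blue, all 9 green, 25 purple, 17 red, 43 orange, 6 black — 24 + 9 + 25 + 17 + 43 + 6 = 124 pens.
One more pen must push some ink color to its target, so 124 + 1 = 125.

125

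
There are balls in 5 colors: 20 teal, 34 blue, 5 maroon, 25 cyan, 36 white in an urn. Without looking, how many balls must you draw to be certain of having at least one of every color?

116

The hardest color to obtain is maroon: we could draw every other ball first — 120 − 5 = 115 balls — without a single maroon one.
The next draw must be maroon, so 115 + 1 = 116.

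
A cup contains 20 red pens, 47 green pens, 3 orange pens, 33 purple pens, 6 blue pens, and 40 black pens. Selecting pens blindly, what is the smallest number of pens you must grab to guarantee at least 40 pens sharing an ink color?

In the worst case we take at most 39 of each ink color, but all 20 red, all 3 orange, all 33 purple, and all 6 blue (fewer than 39), giving 20 + 39 + 3 + 33 + 6 + 39 = 140.
One more pen then forces some ink color to 40, so 140 + 1 = 141.

141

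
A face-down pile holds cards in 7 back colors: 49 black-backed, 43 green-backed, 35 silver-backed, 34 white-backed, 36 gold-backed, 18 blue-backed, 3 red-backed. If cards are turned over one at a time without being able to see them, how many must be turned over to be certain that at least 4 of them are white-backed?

188

The worst case draws every non-white-backed card first: 49 + 43 + 35 + 36 + 18 + 3 = 184.
The next 4 draws are then forced to be white-backed, giving 184 + 4 = 188.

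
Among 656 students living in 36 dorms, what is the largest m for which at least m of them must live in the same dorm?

19

The 656 students fall into 36 dorms.
If each of the 36 dorms held at most 18, the total would be at most 36 × 18 = 648 < 656, a contradiction.
So at least one holds ⌈656/36⌉ = 19.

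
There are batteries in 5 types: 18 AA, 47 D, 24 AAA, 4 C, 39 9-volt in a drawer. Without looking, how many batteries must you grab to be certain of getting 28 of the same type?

101

In the worst case we take at most 27 of each type, but all 18 AA, all 24 AAA, and all 4 C (fewer than 27), giving 18 + 27 + 24 + 4 + 27 = 100.
One more battery then forces some type to 28, so 100 + 1 = 101.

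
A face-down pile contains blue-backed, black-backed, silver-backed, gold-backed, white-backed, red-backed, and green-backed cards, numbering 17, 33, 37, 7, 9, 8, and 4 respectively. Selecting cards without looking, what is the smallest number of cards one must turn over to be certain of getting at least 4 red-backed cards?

111

The worst case draws every non-red-backed card first: 17 + 33 + 37 + 7 + 9 + 4 = 107.
The next 4 draws are then forced to be red-backed, giving 107 + 4 = 111.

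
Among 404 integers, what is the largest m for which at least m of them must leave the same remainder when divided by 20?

21

If each of the 20 residue classes modulo 20 held at most 20, the total would be at most 20 × 20 = 400 < 404, a contradiction.
So at least one holds ⌈404/20⌉ = 21.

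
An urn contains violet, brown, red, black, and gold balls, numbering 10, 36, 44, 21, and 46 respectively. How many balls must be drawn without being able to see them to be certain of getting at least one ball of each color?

The hardest color to obtain is violet: we could draw every other ball first — 157 − 10 = 147 balls — without a single violet one.
The next draw must be violet, so 147 + 1 = 148.

148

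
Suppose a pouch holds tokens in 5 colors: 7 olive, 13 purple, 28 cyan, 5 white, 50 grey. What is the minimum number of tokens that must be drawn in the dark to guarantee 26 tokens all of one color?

76

Treat the 5 colors as pigeonholes.
In the worst case we take at most 25 of each color, but all 7 olive, all 13 purple, and all 5 white (fewer than 25), giving 7 + 13 + 25 + 5 + 25 = 75.
One more token then forces some color to 26, so 75 + 1 = 76.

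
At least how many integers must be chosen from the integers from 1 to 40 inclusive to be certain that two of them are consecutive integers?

Partition {1, …, 40} into 20 pairs: {1,2}, {3,4}, …, {39,40}.
Choosing 20 integers — say the 20 even numbers 2, 4, …, 40 — takes one from each pair and avoids the property.
Choosing 21 forces two into the same pair by pigeonhole, and those are consecutive. So 21.

21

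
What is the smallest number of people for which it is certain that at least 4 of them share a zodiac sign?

37

There are 12 zodiac signs acting as pigeonholes.
With 12 × 3 = 36 people we could place exactly 3 in each, with no class reaching 4.
One more forces some class to hold 4, so 36 + 1 = 37.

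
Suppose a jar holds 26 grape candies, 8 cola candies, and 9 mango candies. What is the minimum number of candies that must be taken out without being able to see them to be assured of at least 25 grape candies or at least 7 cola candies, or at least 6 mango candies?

The worst case stops just short of every target: 24 grape, 6 cola, 5 mango — 24 + 6 + 5 = 35 candies.
One more candy must push some flavor to its target, so 35 + 1 = 36.

36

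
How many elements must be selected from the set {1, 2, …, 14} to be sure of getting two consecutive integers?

Partition {1, …, 14} into 7 pairs: {1,2}, {3,4}, …, {13,14}.
Choosing 7 integers — say the 7 even numbers 2, 4, …, 14 — takes one from each pair and avoids the property.
Choosing 8 forces two into the same pair by pigeonhole, and those are consecutive. So 8.

8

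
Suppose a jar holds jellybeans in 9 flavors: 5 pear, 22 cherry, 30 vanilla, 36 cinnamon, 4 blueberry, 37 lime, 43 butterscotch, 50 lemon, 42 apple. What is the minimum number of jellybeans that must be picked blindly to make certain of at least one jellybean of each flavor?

266

The hardest flavor to obtain is blueberry: we could draw every other jellybean first — 269 − 4 = 265 jellybeans — without a single blueberry one.
The next draw must be blueberry, so 265 + 1 = 266.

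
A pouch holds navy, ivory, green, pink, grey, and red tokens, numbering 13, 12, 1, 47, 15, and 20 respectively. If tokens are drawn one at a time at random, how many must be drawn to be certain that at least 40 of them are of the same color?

Treat the 6 colors as pigeonholes.
In the worst case we take at most 39 of each color, but all 13 navy, all 12 ivory, all 1 green, all 15 grey, and all 20 red (fewer than 39), giving 13 + 12 + 1 + 39 + 15 + 20 = 100.
One more token then forces some color to 40, so 100 + 1 = 101.

101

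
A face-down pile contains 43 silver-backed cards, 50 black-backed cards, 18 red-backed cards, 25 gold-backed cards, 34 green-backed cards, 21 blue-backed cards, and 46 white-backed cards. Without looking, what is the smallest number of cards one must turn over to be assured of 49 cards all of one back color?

In the worst case we take at most 48 of each back color, but all 43 silver-backed, all 18 red-backed, all 25 gold-backed, all 34 green-backed, all 21 blue-backed, and all 46 white-backed (fewer than 48), giving 43 + 48 + 18 + 25 + 34 + 21 + 46 = 235.
One more card then forces some back color to 49, so 235 + 1 = 236.

236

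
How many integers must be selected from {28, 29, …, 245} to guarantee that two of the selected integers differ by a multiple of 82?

Group the integers by remainder mod 82; there are 82 residue classes, each nonempty in this range.
Choosing one from each class (82 integers) avoids any shared remainder.
One more choice must repeat a class, so two differ by a multiple of 82. Hence 82 + 1 = 83.

83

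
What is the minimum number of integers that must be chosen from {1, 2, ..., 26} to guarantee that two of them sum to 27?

14

Partition {1, …, 26} into 13 pairs: {1,26}, {2,25}, …, {13,14}.
Choosing 13 integers — say the integers 1 through 13 — takes one from each pair and avoids the property.
Choosing 14 forces two into the same pair by pigeonhole, and those sum to 27. So 14.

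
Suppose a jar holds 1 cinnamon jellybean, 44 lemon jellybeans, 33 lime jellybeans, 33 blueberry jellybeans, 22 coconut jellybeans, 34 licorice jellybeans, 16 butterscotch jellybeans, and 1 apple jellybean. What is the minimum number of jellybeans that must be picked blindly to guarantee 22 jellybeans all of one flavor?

In the worst case we take at most 21 of each flavor, but all 1 cinnamon, all 16 butterscotch, and all 1 apple (fewer than 21), giving 1 + 21 + 21 + 21 + 21 + 21 + 16 + 1 = 123.
One more jellybean then forces some flavor to 22, so 123 + 1 = 124.

124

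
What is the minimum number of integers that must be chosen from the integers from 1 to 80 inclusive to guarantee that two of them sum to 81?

41

Partition {1, …, 80} into 40 pairs: {1,80}, {2,79}, …, {40,41}.
Choosing 40 integers — say the integers 1 through 40 — takes one from each pair and avoids the property.
Choosing 41 forces two into the same pair by pigeonhole, and those sum to 81. So 41.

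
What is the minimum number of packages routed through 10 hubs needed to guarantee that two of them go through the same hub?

There are 10 hubs acting as pigeonholes.
With 10 packages we could place one in each, avoiding any repeat.
One more forces some class to hold 2, so 10 + 1 = 11.

11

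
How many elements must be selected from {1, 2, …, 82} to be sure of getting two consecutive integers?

Partition {1, …, 82} into 41 pairs: {1,2}, {3,4}, …, {81,82}.
Choosing 41 integers — say the 41 even numbers 2, 4, …, 82 — takes one from each pair and avoids the property.
Choosing 42 forces two into the same pair by pigeonhole, and those are consecutive. So 42.

42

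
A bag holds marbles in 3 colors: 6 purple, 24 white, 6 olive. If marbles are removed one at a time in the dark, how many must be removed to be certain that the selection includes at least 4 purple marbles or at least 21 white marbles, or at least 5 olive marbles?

Each of the 3 colors has its own threshold; avoid all of them simultaneously.
The worst case stops just short of every target: 3 purple, 20 white, 4 olive — 3 + 20 + 4 = 27 marbles.
One more marble must push some color to its target, so 27 + 1 = 28.

28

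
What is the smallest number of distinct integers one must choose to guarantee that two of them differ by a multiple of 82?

83

Two integers differ by a multiple of 82 exactly when they share a remainder mod 82.
There are 82 residue classes mod 82, so 82 integers can all lie in distinct classes.
One more integer must repeat a residue, giving a difference divisible by 82. So n = 82 + 1 = 83.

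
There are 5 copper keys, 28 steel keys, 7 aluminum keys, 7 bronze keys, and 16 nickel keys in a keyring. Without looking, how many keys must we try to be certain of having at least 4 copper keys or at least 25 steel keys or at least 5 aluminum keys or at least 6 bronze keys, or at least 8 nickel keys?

Each of the 5 types has its own threshold; avoid all of them simultaneously.
The worst case stops just short of every target: 3 copper, 24 steel, 4 aluminum, 5 bronze, 7 nickel — 3 + 24 + 4 + 5 + 7 = 43 keys.
One more key must push some type to its target, so 43 + 1 = 44.

44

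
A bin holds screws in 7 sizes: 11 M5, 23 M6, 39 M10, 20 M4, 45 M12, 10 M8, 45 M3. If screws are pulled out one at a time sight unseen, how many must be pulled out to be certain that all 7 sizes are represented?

The hardest size to obtain is M8: we could draw every other screw first — 193 − 10 = 183 screws — without a single M8 one.
The next draw must be M8, so 183 + 1 = 184.

184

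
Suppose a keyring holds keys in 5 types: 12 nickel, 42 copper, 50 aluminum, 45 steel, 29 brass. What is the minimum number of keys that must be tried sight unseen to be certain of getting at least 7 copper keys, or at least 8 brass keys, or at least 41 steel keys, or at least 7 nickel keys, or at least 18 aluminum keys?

The worst case stops just short of every target: 6 nickel, 6 copper, 17 aluminum, 40 steel, 7 brass — 6 + 6 + 17 + 40 + 7 = 76 keys.
One more key must push some type to its target, so 76 + 1 = 77.

77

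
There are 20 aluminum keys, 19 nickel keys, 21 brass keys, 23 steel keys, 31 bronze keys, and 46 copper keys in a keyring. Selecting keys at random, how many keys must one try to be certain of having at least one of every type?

142

The hardest type to obtain is nickel: we could draw every other key first — 160 − 19 = 141 keys — without a single nickel one.
The next draw must be nickel, so 141 + 1 = 142.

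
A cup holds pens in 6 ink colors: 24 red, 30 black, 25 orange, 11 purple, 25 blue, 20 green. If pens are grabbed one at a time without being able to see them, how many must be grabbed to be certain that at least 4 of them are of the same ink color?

19

Treat the 6 ink colors as pigeonholes.
The worst case takes 3 pens of each ink color without reaching 4 of any: 6 × 3 = 18.
The next pen must bring some ink color to 4, so 18 + 1 = 19.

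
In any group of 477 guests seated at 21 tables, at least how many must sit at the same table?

If each of the 21 tables held at most 22, the total would be at most 21 × 22 = 462 < 477, a contradiction.
So at least one holds ⌈477/21⌉ = 23.

23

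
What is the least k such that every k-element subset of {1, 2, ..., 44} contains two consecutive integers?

Partition {1, …, 44} into 22 pairs: {1,2}, {3,4}, …, {43,44}.
Choosing 22 integers — say the 22 even numbers 2, 4, …, 44 — takes one from each pair and avoids the property.
Choosing 23 forces two into the same pair by pigeonhole, and those are consecutive. So 23.

23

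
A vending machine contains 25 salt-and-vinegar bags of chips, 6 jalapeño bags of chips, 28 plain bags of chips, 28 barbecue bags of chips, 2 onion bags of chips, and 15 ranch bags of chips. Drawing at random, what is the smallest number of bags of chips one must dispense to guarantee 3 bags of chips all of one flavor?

Treat the 6 flavors as pigeonholes.
The worst case takes 2 bags of chips of each flavor without reaching 3 of any: 6 × 2 = 12.
The next bag of chips must bring some flavor to 3, so 12 + 1 = 13.

13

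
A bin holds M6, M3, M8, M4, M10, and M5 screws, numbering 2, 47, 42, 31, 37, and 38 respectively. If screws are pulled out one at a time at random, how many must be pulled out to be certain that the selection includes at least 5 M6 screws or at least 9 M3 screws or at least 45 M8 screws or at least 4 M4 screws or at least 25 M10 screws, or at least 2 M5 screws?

81

The worst case stops just short of every target: all 2 M6, 8 M3, all 42 M8, 3 M4, 24 M10, 1 M5 — 2 + 8 + 42 + 3 + 24 + 1 = 80 screws.
One more screw must push some size to its target, so 80 + 1 = 81.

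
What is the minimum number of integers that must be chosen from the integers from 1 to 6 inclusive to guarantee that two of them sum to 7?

4

Partition {1, …, 6} into 3 pairs: {1,6}, {2,5}, …, {3,4}.
Choosing 3 integers — say the integers 1 through 3 — takes one from each pair and avoids the property.
Choosing 4 forces two into the same pair by pigeonhole, and those sum to 7. So 4.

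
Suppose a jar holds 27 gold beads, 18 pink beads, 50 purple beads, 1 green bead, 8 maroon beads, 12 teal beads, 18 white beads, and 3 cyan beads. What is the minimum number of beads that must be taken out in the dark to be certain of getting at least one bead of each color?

The hardest color to obtain is green: we could draw every other bead first — 137 − 1 = 136 beads — without a single green one.
The next draw must be green, so 136 + 1 = 137.

137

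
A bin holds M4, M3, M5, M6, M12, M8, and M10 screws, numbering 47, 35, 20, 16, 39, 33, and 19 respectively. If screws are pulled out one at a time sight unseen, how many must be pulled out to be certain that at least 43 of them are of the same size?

Treat the 7 sizes as pigeonholes.
In the worst case we take at most 42 of each size, but all 35 M3, all 20 M5, all 16 M6, all 39 M12, all 33 M8, and all 19 M10 (fewer than 42), giving 42 + 35 + 20 + 16 + 39 + 33 + 19 = 204.
One more screw then forces some size to 43, so 204 + 1 = 205.

205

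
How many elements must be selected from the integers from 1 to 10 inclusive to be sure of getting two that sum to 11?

Partition {1, …, 10} into 5 pairs: {1,10}, {2,9}, …, {5,6}.
Choosing 5 integers — say the integers 1 through 5 — takes one from each pair and avoids the property.
Choosing 6 forces two into the same pair by pigeonhole, and those sum to 11. So 6.

6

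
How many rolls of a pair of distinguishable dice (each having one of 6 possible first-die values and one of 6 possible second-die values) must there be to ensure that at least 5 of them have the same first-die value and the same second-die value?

There are 6 × 6 = 36 (first-die value, second-die value) combinations acting as pigeonholes.
With 36 × 4 = 144 rolls of a pair of distinguishable dice we could place exactly 4 in each, with no (first-die value, second-die value) pair reaching 5.
One more forces some (first-die value, second-die value) pair to hold 5, so 144 + 1 = 145.

145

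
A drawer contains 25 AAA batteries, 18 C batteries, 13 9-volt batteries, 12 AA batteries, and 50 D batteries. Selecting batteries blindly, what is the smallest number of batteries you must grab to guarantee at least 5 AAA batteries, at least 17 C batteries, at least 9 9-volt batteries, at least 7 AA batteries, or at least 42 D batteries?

The worst case stops just short of every target: 4 AAA, 16 C, 8 9-volt, 6 AA, 41 D — 4 + 16 + 8 + 6 + 41 = 75 batteries.
One more battery must push some type to its target, so 75 + 1 = 76.

76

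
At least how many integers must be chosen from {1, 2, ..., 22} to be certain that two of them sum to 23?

12

Partition {1, …, 22} into 11 pairs: {1,22}, {2,21}, …, {11,12}.
Choosing 11 integers — say the integers 1 through 11 — takes one from each pair and avoids the property.
Choosing 12 forces two into the same pair by pigeonhole, and those sum to 23. So 12.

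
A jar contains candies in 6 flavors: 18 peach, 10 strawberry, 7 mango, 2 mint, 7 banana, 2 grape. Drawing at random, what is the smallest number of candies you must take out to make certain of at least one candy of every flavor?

The hardest flavor to obtain is mint: we could draw every other candy first — 46 − 2 = 44 candies — without a single mint one.
The next draw must be mint, so 44 + 1 = 45.

45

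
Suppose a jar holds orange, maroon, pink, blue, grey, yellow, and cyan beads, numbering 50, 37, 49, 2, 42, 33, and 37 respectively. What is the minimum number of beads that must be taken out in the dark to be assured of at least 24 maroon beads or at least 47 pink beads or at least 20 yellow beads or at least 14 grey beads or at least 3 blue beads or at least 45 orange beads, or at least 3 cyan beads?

The worst case stops just short of every target: 44 orange, 23 maroon, 46 pink, 2 blue, 13 grey, 19 yellow, 2 cyan — 44 + 23 + 46 + 2 + 13 + 19 + 2 = 149 beads.
One more bead must push some color to its target, so 149 + 1 = 150.

150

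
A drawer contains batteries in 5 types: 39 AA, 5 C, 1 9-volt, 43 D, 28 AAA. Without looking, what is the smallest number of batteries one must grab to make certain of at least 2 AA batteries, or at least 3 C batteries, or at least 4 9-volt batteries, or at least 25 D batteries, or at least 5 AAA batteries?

Each of the 5 types has its own threshold; avoid all of them simultaneously.
The worst case stops just short of every target: 1 AA, 2 C, all 1 9-volt, 24 D, 4 AAA — 1 + 2 + 1 + 24 + 4 = 32 batteries.
One more battery must push some type to its target, so 32 + 1 = 33.

33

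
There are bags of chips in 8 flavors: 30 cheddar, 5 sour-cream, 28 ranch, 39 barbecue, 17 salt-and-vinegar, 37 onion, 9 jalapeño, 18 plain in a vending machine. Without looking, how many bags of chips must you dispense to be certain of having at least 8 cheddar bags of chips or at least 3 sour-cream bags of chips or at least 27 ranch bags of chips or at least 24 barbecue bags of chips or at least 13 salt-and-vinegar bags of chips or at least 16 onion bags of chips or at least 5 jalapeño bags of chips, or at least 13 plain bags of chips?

The worst case stops just short of every target: 7 cheddar, 2 sour-cream, 26 ranch, 23 barbecue, 12 salt-and-vinegar, 15 onion, 4 jalapeño, 12 plain — 7 + 2 + 26 + 23 + 12 + 15 + 4 + 12 = 101 bags of chips.
One more bag of chips must push some flavor to its target, so 101 + 1 = 102.

102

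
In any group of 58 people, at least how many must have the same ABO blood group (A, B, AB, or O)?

15

The 58 people fall into 4 ABO blood groups.
If each of the 4 ABO blood groups held at most 14, the total would be at most 4 × 14 = 56 < 58, a contradiction.
So at least one holds ⌈58/4⌉ = 15.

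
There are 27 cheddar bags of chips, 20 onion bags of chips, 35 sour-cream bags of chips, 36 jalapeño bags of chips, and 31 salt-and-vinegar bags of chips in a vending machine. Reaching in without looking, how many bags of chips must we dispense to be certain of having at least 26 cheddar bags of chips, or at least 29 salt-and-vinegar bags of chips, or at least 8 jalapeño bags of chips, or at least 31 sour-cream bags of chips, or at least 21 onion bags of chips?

111

The worst case stops just short of every target: 25 cheddar, 20 onion, 30 sour-cream, 7 jalapeño, 28 salt-and-vinegar — 25 + 20 + 30 + 7 + 28 = 110 bags of chips.
One more bag of chips must push some flavor to its target, so 110 + 1 = 111.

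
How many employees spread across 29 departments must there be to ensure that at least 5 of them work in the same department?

There are 29 departments acting as pigeonholes.
With 29 × 4 = 116 employees we could place exactly 4 in each, with no class reaching 5.
One more forces some class to hold 5, so 116 + 1 = 117.

117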